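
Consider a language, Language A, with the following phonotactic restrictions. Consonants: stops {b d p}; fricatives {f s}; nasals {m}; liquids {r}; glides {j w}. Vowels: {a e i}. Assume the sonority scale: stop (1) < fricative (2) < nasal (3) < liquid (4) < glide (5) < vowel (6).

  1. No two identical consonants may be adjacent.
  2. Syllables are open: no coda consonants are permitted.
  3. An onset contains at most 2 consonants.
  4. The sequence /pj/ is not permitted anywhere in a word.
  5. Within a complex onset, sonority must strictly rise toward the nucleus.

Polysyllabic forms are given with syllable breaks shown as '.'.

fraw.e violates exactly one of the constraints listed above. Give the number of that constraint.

fraw.e: syllable 1 coda /w/ has 1 consonant (> 0).
This is a violation of constraint 2: "Syllables are open: no coda consonants are permitted."
The remaining constraints (1, 3, 4, 5) are satisfied.

2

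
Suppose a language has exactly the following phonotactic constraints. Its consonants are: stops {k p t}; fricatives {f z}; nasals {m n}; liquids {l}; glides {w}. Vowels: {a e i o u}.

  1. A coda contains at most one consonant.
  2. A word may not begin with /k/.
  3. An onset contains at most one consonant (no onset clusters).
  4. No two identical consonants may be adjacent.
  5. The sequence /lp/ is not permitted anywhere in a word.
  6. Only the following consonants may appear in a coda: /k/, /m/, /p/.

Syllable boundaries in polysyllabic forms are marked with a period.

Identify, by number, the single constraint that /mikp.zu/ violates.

/mikp.zu/: syllable 1 coda /kp/ has 2 consonants (> 1).
This is a violation of constraint 1: "A coda contains at most one consonant."
The remaining constraints (2, 3, 4, 5, 6) are satisfied.

1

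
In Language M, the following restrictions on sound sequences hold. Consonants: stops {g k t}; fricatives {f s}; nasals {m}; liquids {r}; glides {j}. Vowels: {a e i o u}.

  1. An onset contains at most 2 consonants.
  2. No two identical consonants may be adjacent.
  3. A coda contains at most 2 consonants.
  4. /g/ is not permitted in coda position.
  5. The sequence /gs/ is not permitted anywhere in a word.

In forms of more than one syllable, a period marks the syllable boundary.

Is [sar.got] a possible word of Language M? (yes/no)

yes

[sar.got] — σ1 onset /s/, coda /r/ ok; σ2 onset /g/, coda /t/ ok → well-formed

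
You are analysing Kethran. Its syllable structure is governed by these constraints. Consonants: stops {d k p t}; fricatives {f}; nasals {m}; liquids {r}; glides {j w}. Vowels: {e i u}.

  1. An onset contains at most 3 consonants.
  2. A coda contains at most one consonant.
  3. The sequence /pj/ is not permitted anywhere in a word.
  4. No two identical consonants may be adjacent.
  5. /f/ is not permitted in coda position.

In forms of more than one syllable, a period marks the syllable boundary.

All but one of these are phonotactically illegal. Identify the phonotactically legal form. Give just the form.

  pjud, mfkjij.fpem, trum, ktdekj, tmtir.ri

trum

pjud — violates constraint 3: contains banned sequence /pj/ → phonotactically illegal
mfkjij.fpem — violates constraint 1: syllable 1 onset /mfkj/ has 4 consonants (> 3) → phonotactically illegal
trum — σ1 onset /tr/ (2C), coda /m/ ok → phonotactically legal
ktdekj — violates constraint 2: syllable 1 coda /kj/ has 2 consonants (> 1) → phonotactically illegal
tmtir.ri — violates constraint 4: adjacent identical consonants /rr/ → phonotactically illegal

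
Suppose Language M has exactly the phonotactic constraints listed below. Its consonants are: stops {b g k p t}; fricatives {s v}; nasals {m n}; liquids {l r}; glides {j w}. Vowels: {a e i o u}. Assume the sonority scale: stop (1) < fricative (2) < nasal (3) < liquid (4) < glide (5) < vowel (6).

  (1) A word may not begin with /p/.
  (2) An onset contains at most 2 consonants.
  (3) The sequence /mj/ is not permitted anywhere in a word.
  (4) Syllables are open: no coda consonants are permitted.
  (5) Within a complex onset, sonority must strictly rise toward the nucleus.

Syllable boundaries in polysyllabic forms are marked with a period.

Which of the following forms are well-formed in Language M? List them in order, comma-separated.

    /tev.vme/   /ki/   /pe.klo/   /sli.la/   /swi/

/tev.vme/ — violates constraint 4: syllable 1 coda /v/ has 1 consonant (> 0) → ill-formed
/ki/ — σ1 onset /k/, coda /∅/ ok → well-formed
/pe.klo/ — violates constraint 1: word begins with /p/ → ill-formed
/sli.la/ — σ1 onset /sl/ (2→4 rises), coda /∅/ ok; σ2 onset /l/, coda /∅/ ok → well-formed
/swi/ — σ1 onset /sw/ (2→5 rises), coda /∅/ ok → well-formed

/ki/, /sli.la/, /swi/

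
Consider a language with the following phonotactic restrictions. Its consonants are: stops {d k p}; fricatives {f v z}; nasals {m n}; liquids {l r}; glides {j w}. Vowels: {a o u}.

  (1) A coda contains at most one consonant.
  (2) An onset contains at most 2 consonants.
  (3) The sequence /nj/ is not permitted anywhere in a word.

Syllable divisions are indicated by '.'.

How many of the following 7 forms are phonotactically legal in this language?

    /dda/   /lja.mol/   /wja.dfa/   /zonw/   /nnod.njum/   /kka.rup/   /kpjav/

/dda/ — σ1 onset /dd/ (2C), coda /∅/ ok → phonotactically legal
/lja.mol/ — σ1 onset /lj/ (2C), coda /∅/ ok; σ2 onset /m/, coda /l/ ok → phonotactically legal
/wja.dfa/ — σ1 onset /wj/ (2C), coda /∅/ ok; σ2 onset /df/ (2C), coda /∅/ ok → phonotactically legal
/zonw/ — violates constraint 1: syllable 1 coda /nw/ has 2 consonants (> 1) → phonotactically illegal
/nnod.njum/ — violates constraint 3: contains banned sequence /nj/ → phonotactically illegal
/kka.rup/ — σ1 onset /kk/ (2C), coda /∅/ ok; σ2 onset /r/, coda /p/ ok → phonotactically legal
/kpjav/ — violates constraint 2: syllable 1 onset /kpj/ has 3 consonants (> 2) → phonotactically illegal
Phonotactically legal: /dda/, /lja.mol/, /wja.dfa/, /kka.rup/ → 4.

4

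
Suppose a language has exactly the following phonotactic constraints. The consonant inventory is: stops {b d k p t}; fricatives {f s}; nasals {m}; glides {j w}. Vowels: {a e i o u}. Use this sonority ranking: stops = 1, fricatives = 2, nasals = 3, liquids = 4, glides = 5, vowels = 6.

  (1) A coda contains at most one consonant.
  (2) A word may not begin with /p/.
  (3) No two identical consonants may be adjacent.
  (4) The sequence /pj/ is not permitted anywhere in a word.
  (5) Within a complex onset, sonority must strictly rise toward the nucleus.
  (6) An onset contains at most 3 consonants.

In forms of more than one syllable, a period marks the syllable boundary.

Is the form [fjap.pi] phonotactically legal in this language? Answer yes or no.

[fjap.pi] — violates constraint 3: adjacent identical consonants /pp/ → phonotactically illegal

no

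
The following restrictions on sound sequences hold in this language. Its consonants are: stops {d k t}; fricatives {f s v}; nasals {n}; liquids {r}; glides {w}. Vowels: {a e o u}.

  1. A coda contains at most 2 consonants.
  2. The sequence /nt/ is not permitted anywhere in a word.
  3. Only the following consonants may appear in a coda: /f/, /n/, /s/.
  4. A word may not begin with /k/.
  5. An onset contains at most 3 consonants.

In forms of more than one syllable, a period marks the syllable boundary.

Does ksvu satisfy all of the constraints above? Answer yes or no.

no

ksvu — violates constraint 4: word begins with /k/ → phonotactically illegal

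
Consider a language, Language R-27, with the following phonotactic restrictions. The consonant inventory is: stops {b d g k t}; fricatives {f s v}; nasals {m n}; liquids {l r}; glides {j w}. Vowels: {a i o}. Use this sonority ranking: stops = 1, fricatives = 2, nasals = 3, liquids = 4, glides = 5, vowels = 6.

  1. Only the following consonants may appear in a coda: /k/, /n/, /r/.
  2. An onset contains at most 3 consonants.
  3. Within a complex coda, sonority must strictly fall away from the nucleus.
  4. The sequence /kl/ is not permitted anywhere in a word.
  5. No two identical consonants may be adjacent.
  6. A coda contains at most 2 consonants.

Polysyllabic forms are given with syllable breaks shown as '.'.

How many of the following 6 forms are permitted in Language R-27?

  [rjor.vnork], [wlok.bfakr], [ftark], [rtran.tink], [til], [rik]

4

[rjor.vnork] — σ1 onset /rj/ (2C), coda /r/ ok; σ2 onset /vn/ (2C), coda /rk/ (4→1 falls) ok → permitted
[wlok.bfakr] — violates constraint 3: syllable 2 coda /kr/: /k/ (stop, 1) → /r/ (liquid, 4) does not fall → not permitted
[ftark] — σ1 onset /ft/ (2C), coda /rk/ (4→1 falls) ok → permitted
[rtran.tink] — σ1 onset /rtr/ (3C), coda /n/ ok; σ2 onset /t/, coda /nk/ (3→1 falls) ok → permitted
[til] — violates constraint 1: syllable 1 coda contains /l/, which is not a licensed coda consonant → not permitted
[rik] — σ1 onset /r/, coda /k/ ok → permitted
Permitted: [rjor.vnork], [ftark], [rtran.tink], [rik] → 4.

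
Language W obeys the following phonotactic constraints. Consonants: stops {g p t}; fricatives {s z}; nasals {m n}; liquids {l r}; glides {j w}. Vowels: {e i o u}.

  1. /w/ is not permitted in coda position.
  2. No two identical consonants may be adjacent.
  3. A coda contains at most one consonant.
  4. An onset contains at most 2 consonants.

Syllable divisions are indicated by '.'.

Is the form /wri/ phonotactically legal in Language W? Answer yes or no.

yes

/wri/ — σ1 onset /wr/ (2C), coda /∅/ ok → phonotactically legal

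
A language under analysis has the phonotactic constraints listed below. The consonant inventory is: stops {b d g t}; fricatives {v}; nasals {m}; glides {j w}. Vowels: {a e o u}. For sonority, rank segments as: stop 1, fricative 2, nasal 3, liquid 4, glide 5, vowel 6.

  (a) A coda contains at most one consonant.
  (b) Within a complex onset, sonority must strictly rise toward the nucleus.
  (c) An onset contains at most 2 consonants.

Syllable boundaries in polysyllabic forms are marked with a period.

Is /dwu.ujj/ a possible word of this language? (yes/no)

/dwu.ujj/ — violates constraint (a): syllable 2 coda /jj/ has 2 consonants (> 1) → illicit

no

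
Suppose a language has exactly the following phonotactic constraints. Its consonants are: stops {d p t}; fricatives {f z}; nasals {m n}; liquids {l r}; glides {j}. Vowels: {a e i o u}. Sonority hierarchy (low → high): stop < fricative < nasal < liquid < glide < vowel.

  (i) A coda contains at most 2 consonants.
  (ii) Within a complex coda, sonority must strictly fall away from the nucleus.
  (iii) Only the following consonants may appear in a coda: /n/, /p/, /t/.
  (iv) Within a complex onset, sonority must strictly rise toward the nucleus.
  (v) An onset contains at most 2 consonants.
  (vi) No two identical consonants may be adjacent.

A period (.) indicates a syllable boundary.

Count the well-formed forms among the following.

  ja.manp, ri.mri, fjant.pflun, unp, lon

4

ja.manp — σ1 onset /j/, coda /∅/ ok; σ2 onset /m/, coda /np/ (3→1 falls) ok → well-formed
ri.mri — σ1 onset /r/, coda /∅/ ok; σ2 onset /mr/ (3→4 rises), coda /∅/ ok → well-formed
fjant.pflun — violates constraint (v): syllable 2 onset /pfl/ has 3 consonants (> 2) → ill-formed
unp — σ1 onset /∅/, coda /np/ (3→1 falls) ok → well-formed
lon — σ1 onset /l/, coda /n/ ok → well-formed
Well-formed: ja.manp, ri.mri, unp, lon → 4.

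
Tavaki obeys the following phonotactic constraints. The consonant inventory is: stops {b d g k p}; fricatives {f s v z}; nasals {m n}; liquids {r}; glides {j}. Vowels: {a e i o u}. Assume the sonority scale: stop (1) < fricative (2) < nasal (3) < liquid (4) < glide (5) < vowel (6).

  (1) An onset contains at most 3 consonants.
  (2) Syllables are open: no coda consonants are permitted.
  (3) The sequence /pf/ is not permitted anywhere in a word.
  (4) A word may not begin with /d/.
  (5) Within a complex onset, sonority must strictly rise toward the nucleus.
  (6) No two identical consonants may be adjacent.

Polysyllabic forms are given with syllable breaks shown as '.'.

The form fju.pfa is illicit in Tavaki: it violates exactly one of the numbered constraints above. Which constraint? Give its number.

fju.pfa: contains banned sequence /pf/.
This is a violation of constraint 3: "The sequence /pf/ is not permitted anywhere in a word."
The remaining constraints (1, 2, 4, 5, 6) are satisfied.

3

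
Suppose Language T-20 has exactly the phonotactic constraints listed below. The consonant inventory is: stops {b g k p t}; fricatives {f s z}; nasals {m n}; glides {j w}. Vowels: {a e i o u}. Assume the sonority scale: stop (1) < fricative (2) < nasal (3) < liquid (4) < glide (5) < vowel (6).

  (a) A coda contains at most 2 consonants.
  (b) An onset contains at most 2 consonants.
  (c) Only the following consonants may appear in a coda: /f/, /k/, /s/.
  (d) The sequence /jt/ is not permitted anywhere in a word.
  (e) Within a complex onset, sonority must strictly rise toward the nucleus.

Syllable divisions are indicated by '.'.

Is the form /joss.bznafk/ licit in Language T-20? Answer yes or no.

/joss.bznafk/ — violates constraint (b): syllable 2 onset /bzn/ has 3 consonants (> 2) → illicit

no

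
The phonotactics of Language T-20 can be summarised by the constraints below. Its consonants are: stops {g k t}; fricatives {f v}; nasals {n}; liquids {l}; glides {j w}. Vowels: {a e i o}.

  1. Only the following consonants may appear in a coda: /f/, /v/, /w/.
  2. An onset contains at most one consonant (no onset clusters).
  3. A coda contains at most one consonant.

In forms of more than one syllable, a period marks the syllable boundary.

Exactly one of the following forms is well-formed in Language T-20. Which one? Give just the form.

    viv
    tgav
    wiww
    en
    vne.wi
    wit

viv — σ1 onset /v/, coda /v/ ok → well-formed
tgav — violates constraint 2: syllable 1 onset /tg/ has 2 consonants (> 1) → ill-formed
wiww — violates constraint 3: syllable 1 coda /ww/ has 2 consonants (> 1) → ill-formed
en — violates constraint 1: syllable 1 coda contains /n/, which is not a licensed coda consonant → ill-formed
vne.wi — violates constraint 2: syllable 1 onset /vn/ has 2 consonants (> 1) → ill-formed
wit — violates constraint 1: syllable 1 coda contains /t/, which is not a licensed coda consonant → ill-formed

viv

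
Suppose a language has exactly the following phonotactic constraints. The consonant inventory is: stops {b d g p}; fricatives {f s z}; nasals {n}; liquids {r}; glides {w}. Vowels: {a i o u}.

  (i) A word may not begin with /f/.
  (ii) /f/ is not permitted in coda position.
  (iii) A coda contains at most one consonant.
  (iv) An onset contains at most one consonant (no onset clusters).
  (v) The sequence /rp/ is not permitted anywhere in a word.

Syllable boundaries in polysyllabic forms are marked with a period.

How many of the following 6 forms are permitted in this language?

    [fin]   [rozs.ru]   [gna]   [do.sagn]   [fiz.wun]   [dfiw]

[fin] — violates constraint (i): word begins with /f/ → not permitted
[rozs.ru] — violates constraint (iii): syllable 1 coda /zs/ has 2 consonants (> 1) → not permitted
[gna] — violates constraint (iv): syllable 1 onset /gn/ has 2 consonants (> 1) → not permitted
[do.sagn] — violates constraint (iii): syllable 2 coda /gn/ has 2 consonants (> 1) → not permitted
[fiz.wun] — violates constraint (i): word begins with /f/ → not permitted
[dfiw] — violates constraint (iv): syllable 1 onset /df/ has 2 consonants (> 1) → not permitted
No form is permitted → 0.

0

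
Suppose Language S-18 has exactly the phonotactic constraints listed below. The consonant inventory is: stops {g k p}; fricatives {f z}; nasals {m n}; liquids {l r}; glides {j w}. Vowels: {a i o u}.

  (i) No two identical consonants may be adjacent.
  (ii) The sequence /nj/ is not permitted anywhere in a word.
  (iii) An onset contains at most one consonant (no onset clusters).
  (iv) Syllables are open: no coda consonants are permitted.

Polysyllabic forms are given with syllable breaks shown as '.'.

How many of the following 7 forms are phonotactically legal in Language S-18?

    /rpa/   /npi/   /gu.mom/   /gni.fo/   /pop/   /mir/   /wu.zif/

/rpa/ — violates constraint (iii): syllable 1 onset /rp/ has 2 consonants (> 1) → phonotactically illegal
/npi/ — violates constraint (iii): syllable 1 onset /np/ has 2 consonants (> 1) → phonotactically illegal
/gu.mom/ — violates constraint (iv): syllable 2 coda /m/ has 1 consonant (> 0) → phonotactically illegal
/gni.fo/ — violates constraint (iii): syllable 1 onset /gn/ has 2 consonants (> 1) → phonotactically illegal
/pop/ — violates constraint (iv): syllable 1 coda /p/ has 1 consonant (> 0) → phonotactically illegal
/mir/ — violates constraint (iv): syllable 1 coda /r/ has 1 consonant (> 0) → phonotactically illegal
/wu.zif/ — violates constraint (iv): syllable 2 coda /f/ has 1 consonant (> 0) → phonotactically illegal
No form is phonotactically legal → 0.

0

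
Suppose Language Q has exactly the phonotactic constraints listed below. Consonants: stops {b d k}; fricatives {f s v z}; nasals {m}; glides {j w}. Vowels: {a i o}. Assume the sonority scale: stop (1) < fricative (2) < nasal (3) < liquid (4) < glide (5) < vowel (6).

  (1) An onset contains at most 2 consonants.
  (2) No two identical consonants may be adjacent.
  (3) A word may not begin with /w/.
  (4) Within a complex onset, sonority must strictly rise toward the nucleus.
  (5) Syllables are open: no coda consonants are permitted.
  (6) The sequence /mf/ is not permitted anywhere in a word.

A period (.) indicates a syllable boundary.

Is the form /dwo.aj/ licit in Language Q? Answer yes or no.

no

/dwo.aj/ — violates constraint 5: syllable 2 coda /j/ has 1 consonant (> 0) → illicit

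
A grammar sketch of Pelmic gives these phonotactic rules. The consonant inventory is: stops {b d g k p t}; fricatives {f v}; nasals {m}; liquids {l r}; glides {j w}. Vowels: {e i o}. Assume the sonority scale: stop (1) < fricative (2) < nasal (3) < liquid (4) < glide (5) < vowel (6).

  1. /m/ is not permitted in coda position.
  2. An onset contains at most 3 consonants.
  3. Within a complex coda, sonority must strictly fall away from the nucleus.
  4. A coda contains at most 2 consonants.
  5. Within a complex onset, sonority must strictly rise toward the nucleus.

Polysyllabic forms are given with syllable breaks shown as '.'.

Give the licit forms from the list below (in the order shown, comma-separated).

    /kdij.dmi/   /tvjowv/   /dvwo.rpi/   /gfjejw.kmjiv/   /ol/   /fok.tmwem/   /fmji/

/tvjowv/, /ol/, /fmji/

/kdij.dmi/ — violates constraint 5: syllable 1 onset /kd/: /k/ (stop, 1) → /d/ (stop, 1) does not rise → illicit
/tvjowv/ — σ1 onset /tvj/ (1→2→5 rises), coda /wv/ (5→2 falls) ok → licit
/dvwo.rpi/ — violates constraint 5: syllable 2 onset /rp/: /r/ (liquid, 4) → /p/ (stop, 1) does not rise → illicit
/gfjejw.kmjiv/ — violates constraint 3: syllable 1 coda /jw/: /j/ (glide, 5) → /w/ (glide, 5) does not fall → illicit
/ol/ — σ1 onset /∅/, coda /l/ ok → licit
/fok.tmwem/ — violates constraint 1: syllable 2 coda contains /m/ → illicit
/fmji/ — σ1 onset /fmj/ (2→3→5 rises), coda /∅/ ok → licit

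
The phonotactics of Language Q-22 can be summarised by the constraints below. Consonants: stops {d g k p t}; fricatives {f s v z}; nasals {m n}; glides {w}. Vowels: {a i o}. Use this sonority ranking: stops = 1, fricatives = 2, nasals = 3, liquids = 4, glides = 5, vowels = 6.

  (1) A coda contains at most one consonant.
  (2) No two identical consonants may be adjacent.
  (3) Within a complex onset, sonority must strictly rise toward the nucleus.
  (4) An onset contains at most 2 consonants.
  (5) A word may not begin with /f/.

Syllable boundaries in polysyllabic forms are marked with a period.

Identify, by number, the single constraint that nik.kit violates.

nik.kit: adjacent identical consonants /kk/.
This is a violation of constraint 2: "No two identical consonants may be adjacent."
The remaining constraints (1, 3, 4, 5) are satisfied.

2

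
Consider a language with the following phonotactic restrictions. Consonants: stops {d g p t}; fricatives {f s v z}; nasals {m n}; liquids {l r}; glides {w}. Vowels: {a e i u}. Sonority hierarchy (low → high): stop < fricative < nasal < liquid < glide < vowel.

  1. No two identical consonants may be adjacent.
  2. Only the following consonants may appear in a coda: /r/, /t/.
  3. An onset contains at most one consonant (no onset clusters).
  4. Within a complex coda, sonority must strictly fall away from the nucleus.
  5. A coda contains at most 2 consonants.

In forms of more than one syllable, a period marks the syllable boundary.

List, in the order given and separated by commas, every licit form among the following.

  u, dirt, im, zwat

u, dirt

u — σ1 onset /∅/, coda /∅/ ok → licit
dirt — σ1 onset /d/, coda /rt/ (4→1 falls) ok → licit
im — violates constraint 2: syllable 1 coda contains /m/, which is not a licensed coda consonant → illicit
zwat — violates constraint 3: syllable 1 onset /zw/ has 2 consonants (> 1) → illicit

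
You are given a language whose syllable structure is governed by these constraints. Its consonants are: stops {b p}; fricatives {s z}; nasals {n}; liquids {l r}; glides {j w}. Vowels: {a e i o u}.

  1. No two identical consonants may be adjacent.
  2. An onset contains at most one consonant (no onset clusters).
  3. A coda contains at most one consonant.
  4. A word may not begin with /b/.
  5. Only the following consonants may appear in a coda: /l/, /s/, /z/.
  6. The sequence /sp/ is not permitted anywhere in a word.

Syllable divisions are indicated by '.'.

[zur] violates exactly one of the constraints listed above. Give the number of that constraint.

5

[zur]: syllable 1 coda contains /r/, which is not a licensed coda consonant.
This is a violation of constraint 5: "Only the following consonants may appear in a coda: /l/, /s/, /z/."
The remaining constraints (1, 2, 3, 4, 6) are satisfied.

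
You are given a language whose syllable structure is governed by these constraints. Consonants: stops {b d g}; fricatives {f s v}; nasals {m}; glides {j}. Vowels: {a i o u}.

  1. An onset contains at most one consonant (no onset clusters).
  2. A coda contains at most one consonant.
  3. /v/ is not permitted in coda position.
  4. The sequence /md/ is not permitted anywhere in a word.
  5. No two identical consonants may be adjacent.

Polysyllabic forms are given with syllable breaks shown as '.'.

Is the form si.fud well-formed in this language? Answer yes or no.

si.fud — σ1 onset /s/, coda /∅/ ok; σ2 onset /f/, coda /d/ ok → well-formed

yes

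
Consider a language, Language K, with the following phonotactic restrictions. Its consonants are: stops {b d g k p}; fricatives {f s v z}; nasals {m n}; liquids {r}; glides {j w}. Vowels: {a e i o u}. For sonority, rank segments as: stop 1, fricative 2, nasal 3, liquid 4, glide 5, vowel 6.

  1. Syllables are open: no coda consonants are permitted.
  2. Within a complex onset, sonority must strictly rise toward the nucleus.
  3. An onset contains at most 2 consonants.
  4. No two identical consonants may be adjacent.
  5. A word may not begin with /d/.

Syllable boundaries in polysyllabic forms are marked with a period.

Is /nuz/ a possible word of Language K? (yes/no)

no

/nuz/ — violates constraint 1: syllable 1 coda /z/ has 1 consonant (> 0) → illicit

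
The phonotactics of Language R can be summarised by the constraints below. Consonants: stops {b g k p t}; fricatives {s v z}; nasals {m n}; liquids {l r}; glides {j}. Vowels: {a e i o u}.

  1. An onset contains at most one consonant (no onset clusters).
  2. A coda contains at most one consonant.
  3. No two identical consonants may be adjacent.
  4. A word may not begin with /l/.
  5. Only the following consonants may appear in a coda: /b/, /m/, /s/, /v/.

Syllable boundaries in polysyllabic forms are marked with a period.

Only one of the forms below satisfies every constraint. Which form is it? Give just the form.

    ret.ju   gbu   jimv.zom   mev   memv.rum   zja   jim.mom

mev

ret.ju — violates constraint 5: syllable 1 coda contains /t/, which is not a licensed coda consonant → not permitted
gbu — violates constraint 1: syllable 1 onset /gb/ has 2 consonants (> 1) → not permitted
jimv.zom — violates constraint 2: syllable 1 coda /mv/ has 2 consonants (> 1) → not permitted
mev — σ1 onset /m/, coda /v/ ok → permitted
memv.rum — violates constraint 2: syllable 1 coda /mv/ has 2 consonants (> 1) → not permitted
zja — violates constraint 1: syllable 1 onset /zj/ has 2 consonants (> 1) → not permitted
jim.mom — violates constraint 3: adjacent identical consonants /mm/ → not permitted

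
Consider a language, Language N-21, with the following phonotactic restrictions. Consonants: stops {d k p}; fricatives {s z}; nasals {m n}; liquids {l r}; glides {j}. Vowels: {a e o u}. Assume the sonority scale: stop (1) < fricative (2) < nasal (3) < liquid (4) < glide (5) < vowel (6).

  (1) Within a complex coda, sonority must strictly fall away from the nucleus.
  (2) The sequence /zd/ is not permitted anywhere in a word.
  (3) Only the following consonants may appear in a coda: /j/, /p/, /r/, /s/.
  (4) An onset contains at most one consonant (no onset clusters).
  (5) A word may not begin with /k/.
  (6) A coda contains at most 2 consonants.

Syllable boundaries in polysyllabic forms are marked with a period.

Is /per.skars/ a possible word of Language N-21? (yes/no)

/per.skars/ — violates constraint 4: syllable 2 onset /sk/ has 2 consonants (> 1) → illicit

no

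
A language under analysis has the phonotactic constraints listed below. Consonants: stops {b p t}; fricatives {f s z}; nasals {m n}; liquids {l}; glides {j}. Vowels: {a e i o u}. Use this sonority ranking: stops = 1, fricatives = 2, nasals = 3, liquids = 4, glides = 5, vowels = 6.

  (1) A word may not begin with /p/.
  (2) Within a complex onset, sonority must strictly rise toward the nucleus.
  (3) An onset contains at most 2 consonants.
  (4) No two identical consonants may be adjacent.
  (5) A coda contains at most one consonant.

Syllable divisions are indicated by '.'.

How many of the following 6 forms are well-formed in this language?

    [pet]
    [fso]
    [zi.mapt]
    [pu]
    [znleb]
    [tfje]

[pet] — violates constraint 1: word begins with /p/ → ill-formed
[fso] — violates constraint 2: syllable 1 onset /fs/: /f/ (fricative, 2) → /s/ (fricative, 2) does not rise → ill-formed
[zi.mapt] — violates constraint 5: syllable 2 coda /pt/ has 2 consonants (> 1) → ill-formed
[pu] — violates constraint 1: word begins with /p/ → ill-formed
[znleb] — violates constraint 3: syllable 1 onset /znl/ has 3 consonants (> 2) → ill-formed
[tfje] — violates constraint 3: syllable 1 onset /tfj/ has 3 consonants (> 2) → ill-formed
No form is well-formed → 0.

0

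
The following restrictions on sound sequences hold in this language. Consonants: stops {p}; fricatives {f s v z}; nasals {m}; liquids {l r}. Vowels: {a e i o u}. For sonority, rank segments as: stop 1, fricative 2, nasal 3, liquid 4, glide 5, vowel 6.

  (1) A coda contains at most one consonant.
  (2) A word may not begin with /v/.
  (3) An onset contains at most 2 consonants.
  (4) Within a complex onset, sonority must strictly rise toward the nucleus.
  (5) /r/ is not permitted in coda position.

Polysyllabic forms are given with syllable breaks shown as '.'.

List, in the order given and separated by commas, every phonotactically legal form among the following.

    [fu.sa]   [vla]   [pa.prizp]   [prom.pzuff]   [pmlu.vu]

[fu.sa]

[fu.sa] — σ1 onset /f/, coda /∅/ ok; σ2 onset /s/, coda /∅/ ok → phonotactically legal
[vla] — violates constraint 2: word begins with /v/ → phonotactically illegal
[pa.prizp] — violates constraint 1: syllable 2 coda /zp/ has 2 consonants (> 1) → phonotactically illegal
[prom.pzuff] — violates constraint 1: syllable 2 coda /ff/ has 2 consonants (> 1) → phonotactically illegal
[pmlu.vu] — violates constraint 3: syllable 1 onset /pml/ has 3 consonants (> 2) → phonotactically illegal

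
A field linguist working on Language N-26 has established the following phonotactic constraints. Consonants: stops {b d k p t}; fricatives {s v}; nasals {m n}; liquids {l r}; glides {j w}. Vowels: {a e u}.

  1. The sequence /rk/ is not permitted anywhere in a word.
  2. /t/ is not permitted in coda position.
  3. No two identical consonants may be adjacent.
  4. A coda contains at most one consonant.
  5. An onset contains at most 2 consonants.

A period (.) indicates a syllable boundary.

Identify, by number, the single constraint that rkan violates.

1

rkan: contains banned sequence /rk/.
This is a violation of constraint 1: "The sequence /rk/ is not permitted anywhere in a word."
The remaining constraints (2, 3, 4, 5) are satisfied.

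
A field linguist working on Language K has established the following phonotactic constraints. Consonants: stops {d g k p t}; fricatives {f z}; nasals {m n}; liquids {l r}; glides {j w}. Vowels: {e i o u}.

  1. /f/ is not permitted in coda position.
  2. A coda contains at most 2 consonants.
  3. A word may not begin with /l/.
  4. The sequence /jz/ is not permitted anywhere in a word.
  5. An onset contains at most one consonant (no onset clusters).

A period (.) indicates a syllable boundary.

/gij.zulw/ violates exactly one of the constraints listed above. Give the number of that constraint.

/gij.zulw/: contains banned sequence /jz/.
This is a violation of constraint 4: "The sequence /jz/ is not permitted anywhere in a word."
The remaining constraints (1, 2, 3, 5) are satisfied.

4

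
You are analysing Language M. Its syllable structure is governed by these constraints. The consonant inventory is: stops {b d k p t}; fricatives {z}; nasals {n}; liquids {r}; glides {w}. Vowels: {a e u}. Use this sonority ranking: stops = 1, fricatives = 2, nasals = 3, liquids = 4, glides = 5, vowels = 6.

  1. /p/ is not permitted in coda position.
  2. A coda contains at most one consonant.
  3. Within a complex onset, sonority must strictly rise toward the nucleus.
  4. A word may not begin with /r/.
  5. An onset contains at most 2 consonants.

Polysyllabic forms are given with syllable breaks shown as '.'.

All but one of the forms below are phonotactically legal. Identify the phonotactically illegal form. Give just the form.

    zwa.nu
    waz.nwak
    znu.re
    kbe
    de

zwa.nu — σ1 onset /zw/ (2→5 rises), coda /∅/ ok; σ2 onset /n/, coda /∅/ ok → phonotactically legal
waz.nwak — σ1 onset /w/, coda /z/ ok; σ2 onset /nw/ (3→5 rises), coda /k/ ok → phonotactically legal
znu.re — σ1 onset /zn/ (2→3 rises), coda /∅/ ok; σ2 onset /r/, coda /∅/ ok → phonotactically legal
kbe — violates constraint 3: syllable 1 onset /kb/: /k/ (stop, 1) → /b/ (stop, 1) does not rise → phonotactically illegal
de — σ1 onset /d/, coda /∅/ ok → phonotactically legal

kbe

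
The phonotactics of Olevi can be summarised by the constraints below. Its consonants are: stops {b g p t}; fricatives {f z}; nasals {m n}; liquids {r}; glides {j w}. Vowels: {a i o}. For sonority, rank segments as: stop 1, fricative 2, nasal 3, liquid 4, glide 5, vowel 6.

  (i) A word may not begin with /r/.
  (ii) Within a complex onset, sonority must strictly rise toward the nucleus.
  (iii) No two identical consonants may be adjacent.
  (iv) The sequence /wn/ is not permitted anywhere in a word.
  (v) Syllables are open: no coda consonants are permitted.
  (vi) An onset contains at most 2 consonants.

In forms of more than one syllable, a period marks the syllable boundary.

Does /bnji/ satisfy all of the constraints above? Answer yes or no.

no

/bnji/ — violates constraint (vi): syllable 1 onset /bnj/ has 3 consonants (> 2) → illicit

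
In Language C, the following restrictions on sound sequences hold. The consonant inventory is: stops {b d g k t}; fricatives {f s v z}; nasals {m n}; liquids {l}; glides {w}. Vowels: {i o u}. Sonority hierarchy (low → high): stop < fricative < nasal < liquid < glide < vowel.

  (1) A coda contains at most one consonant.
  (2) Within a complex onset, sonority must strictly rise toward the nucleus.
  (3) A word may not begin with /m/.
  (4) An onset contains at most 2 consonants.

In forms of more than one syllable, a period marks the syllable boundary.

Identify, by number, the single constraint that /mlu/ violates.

/mlu/: word begins with /m/.
This is a violation of constraint 3: "A word may not begin with /m/."
The remaining constraints (1, 2, 4) are satisfied.

3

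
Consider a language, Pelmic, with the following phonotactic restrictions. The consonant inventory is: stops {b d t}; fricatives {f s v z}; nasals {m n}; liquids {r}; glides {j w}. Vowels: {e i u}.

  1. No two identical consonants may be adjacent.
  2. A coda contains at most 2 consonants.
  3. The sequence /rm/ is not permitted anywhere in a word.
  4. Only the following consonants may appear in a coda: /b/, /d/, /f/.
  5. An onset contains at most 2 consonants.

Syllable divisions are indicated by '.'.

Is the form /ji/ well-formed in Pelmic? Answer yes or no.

/ji/ — σ1 onset /j/, coda /∅/ ok → well-formed

yes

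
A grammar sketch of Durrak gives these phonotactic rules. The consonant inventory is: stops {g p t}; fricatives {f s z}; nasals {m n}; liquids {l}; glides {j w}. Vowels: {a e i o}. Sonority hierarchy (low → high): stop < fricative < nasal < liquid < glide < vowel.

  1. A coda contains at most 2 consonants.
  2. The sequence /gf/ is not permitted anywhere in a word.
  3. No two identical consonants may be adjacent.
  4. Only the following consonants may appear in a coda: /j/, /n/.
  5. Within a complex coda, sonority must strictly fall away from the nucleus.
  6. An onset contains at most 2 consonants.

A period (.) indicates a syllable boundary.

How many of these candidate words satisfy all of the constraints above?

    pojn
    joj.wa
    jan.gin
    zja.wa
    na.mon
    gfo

5

pojn — σ1 onset /p/, coda /jn/ (5→3 falls) ok → well-formed
joj.wa — σ1 onset /j/, coda /j/ ok; σ2 onset /w/, coda /∅/ ok → well-formed
jan.gin — σ1 onset /j/, coda /n/ ok; σ2 onset /g/, coda /n/ ok → well-formed
zja.wa — σ1 onset /zj/ (2C), coda /∅/ ok; σ2 onset /w/, coda /∅/ ok → well-formed
na.mon — σ1 onset /n/, coda /∅/ ok; σ2 onset /m/, coda /n/ ok → well-formed
gfo — violates constraint 2: contains banned sequence /gf/ → ill-formed
Well-formed: pojn, joj.wa, jan.gin, zja.wa, na.mon → 5.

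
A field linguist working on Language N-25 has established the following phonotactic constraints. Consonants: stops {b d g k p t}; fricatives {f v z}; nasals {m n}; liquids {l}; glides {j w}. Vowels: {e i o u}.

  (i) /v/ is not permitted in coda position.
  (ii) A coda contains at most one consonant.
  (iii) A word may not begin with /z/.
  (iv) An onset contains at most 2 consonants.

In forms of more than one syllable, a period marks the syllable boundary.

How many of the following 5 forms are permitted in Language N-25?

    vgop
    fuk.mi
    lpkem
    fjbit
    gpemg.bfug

2

vgop — σ1 onset /vg/ (2C), coda /p/ ok → permitted
fuk.mi — σ1 onset /f/, coda /k/ ok; σ2 onset /m/, coda /∅/ ok → permitted
lpkem — violates constraint (iv): syllable 1 onset /lpk/ has 3 consonants (> 2) → not permitted
fjbit — violates constraint (iv): syllable 1 onset /fjb/ has 3 consonants (> 2) → not permitted
gpemg.bfug — violates constraint (ii): syllable 1 coda /mg/ has 2 consonants (> 1) → not permitted
Permitted: vgop, fuk.mi → 2.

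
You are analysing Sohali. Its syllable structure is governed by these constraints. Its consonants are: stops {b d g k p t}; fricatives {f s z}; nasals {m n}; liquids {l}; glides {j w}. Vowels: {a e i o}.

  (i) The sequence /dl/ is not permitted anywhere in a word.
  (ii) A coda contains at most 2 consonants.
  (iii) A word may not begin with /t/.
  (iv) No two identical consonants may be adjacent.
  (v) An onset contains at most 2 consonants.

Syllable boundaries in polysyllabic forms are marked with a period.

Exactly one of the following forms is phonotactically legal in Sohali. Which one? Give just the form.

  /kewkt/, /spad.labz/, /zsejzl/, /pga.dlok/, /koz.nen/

/koz.nen/

/kewkt/ — violates constraint (ii): syllable 1 coda /wkt/ has 3 consonants (> 2) → phonotactically illegal
/spad.labz/ — violates constraint (i): contains banned sequence /dl/ → phonotactically illegal
/zsejzl/ — violates constraint (ii): syllable 1 coda /jzl/ has 3 consonants (> 2) → phonotactically illegal
/pga.dlok/ — violates constraint (i): contains banned sequence /dl/ → phonotactically illegal
/koz.nen/ — σ1 onset /k/, coda /z/ ok; σ2 onset /n/, coda /n/ ok → phonotactically legal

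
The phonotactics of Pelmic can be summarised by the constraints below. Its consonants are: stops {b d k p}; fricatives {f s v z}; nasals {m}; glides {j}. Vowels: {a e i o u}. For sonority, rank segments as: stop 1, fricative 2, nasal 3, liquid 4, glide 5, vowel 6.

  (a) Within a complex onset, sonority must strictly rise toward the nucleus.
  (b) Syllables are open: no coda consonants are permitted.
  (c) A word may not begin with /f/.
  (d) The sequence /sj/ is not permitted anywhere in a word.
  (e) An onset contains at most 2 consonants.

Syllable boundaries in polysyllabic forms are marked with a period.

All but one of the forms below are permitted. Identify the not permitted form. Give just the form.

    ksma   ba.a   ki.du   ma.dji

ksma — violates constraint (e): syllable 1 onset /ksm/ has 3 consonants (> 2) → not permitted
ba.a — σ1 onset /b/, coda /∅/ ok; σ2 onset /∅/, coda /∅/ ok → permitted
ki.du — σ1 onset /k/, coda /∅/ ok; σ2 onset /d/, coda /∅/ ok → permitted
ma.dji — σ1 onset /m/, coda /∅/ ok; σ2 onset /dj/ (1→5 rises), coda /∅/ ok → permitted

ksma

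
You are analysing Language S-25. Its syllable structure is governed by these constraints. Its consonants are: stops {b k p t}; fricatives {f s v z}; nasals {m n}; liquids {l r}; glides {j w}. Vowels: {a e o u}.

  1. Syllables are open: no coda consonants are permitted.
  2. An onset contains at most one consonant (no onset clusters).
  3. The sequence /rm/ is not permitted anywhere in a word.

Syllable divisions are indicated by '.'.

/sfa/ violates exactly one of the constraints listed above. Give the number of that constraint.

/sfa/: syllable 1 onset /sf/ has 2 consonants (> 1).
This is a violation of constraint 2: "An onset contains at most one consonant (no onset clusters)."
The remaining constraints (1, 3) are satisfied.

2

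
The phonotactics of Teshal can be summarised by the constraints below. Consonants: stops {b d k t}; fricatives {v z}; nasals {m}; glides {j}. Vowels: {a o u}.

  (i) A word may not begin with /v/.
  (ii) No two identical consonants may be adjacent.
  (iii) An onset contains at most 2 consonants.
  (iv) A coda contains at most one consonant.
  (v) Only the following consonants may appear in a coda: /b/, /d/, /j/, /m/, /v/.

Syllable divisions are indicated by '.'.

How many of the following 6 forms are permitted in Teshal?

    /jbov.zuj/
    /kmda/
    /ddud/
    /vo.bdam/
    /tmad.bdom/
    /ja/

3

/jbov.zuj/ — σ1 onset /jb/ (2C), coda /v/ ok; σ2 onset /z/, coda /j/ ok → permitted
/kmda/ — violates constraint (iii): syllable 1 onset /kmd/ has 3 consonants (> 2) → not permitted
/ddud/ — violates constraint (ii): adjacent identical consonants /dd/ → not permitted
/vo.bdam/ — violates constraint (i): word begins with /v/ → not permitted
/tmad.bdom/ — σ1 onset /tm/ (2C), coda /d/ ok; σ2 onset /bd/ (2C), coda /m/ ok → permitted
/ja/ — σ1 onset /j/, coda /∅/ ok → permitted
Permitted: /jbov.zuj/, /tmad.bdom/, /ja/ → 3.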